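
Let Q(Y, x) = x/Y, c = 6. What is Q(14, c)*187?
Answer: 561/7 ≈ 80.143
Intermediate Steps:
Q(14, c)*187 = (6/14)*187 = (6*(1/14))*187 = (3/7)*187 = 561/7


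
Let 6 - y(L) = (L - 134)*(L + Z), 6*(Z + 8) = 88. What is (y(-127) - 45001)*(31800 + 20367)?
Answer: -3985663134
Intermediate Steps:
Z = 20/3 (Z = -8 + (⅙)*88 = -8 + 44/3 = 20/3 ≈ 6.6667)
y(L) = 6 - (-134 + L)*(20/3 + L) (y(L) = 6 - (L - 134)*(L + 20/3) = 6 - (-134 + L)*(20/3 + L))
(y(-127) - 45001)*(31800 + 20367) = ((2698/3 - 1*(-127)² + (382/3)*(-127)) - 45001)*(31800 + 20367) = ((2698/3 - 1*16129 - 48514/3) - 45001)*52167 = ((2698/3 - 16129 - 48514/3) - 45001)*52167 = (-31401 - 45001)*52167 = -76402*52167 = -3985663134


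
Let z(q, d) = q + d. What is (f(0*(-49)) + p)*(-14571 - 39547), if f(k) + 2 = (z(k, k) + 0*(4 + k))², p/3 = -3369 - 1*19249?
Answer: 3672231008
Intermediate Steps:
p = -67854 (p = 3*(-3369 - 1*19249) = 3*(-3369 - 19249) = 3*(-22618) = -67854)
z(q, d) = d + q
f(k) = -2 + 4*k² (f(k) = -2 + ((k + k) + 0*(4 + k))² = -2 + (2*k + 0)² = -2 + (2*k)² = -2 + 4*k²)
(f(0*(-49)) + p)*(-14571 - 39547) = ((-2 + 4*(0*(-49))²) - 67854)*(-14571 - 39547) = ((-2 + 4*0²) - 67854)*(-54118) = ((-2 + 4*0) - 67854)*(-54118) = ((-2 + 0) - 67854)*(-54118) = (-2 - 67854)*(-54118) = -67856*(-54118) = 3672231008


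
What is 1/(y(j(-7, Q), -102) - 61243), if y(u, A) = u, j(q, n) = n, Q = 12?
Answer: -1/61231 ≈ -1.6332e-5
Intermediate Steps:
1/(y(j(-7, Q), -102) - 61243) = 1/(12 - 61243) = 1/(-61231) = -1/61231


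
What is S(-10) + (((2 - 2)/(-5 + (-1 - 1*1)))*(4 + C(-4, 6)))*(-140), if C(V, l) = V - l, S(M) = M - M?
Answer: 0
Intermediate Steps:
S(M) = 0
S(-10) + (((2 - 2)/(-5 + (-1 - 1*1)))*(4 + C(-4, 6)))*(-140) = 0 + (((2 - 2)/(-5 + (-1 - 1*1)))*(4 + (-4 - 1*6)))*(-140) = 0 + ((0/(-5 + (-1 - 1)))*(4 + (-4 - 6)))*(-140) = 0 + ((0/(-5 - 2))*(4 - 10))*(-140) = 0 + ((0/(-7))*(-6))*(-140) = 0 + ((0*(-1/7))*(-6))*(-140) = 0 + (0*(-6))*(-140) = 0 + 0*(-140) = 0 + 0 = 0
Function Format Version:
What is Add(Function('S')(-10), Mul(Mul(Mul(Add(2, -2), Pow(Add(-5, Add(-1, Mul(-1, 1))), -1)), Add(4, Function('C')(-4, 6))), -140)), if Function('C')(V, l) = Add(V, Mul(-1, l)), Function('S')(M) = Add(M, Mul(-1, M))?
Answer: 0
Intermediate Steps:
Function('S')(M) = 0
Add(Function('S')(-10), Mul(Mul(Mul(Add(2, -2), Pow(Add(-5, Add(-1, Mul(-1, 1))), -1)), Add(4, Function('C')(-4, 6))), -140)) = Add(0, Mul(Mul(Mul(Add(2, -2), Pow(Add(-5, Add(-1, Mul(-1, 1))), -1)), Add(4, Add(-4, Mul(-1, 6)))), -140)) = Add(0, Mul(Mul(Mul(0, Pow(Add(-5, Add(-1, -1)), -1)), Add(4, Add(-4, -6))), -140)) = Add(0, Mul(Mul(Mul(0, Pow(Add(-5, -2), -1)), Add(4, -10)), -140)) = Add(0, Mul(Mul(Mul(0, Pow(-7, -1)), -6), -140)) = Add(0, Mul(Mul(Mul(0, Rational(-1, 7)), -6), -140)) = Add(0, Mul(Mul(0, -6), -140)) = Add(0, Mul(0, -140)) = Add(0, 0) = 0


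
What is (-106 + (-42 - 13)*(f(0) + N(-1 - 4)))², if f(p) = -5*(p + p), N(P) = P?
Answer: 28561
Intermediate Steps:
f(p) = -10*p
(-106 + (-42 - 13)*(f(0) + N(-1 - 4)))² = (-106 + (-42 - 13)*(-10*0 + (-1 - 4)))² = (-106 - 55*(0 - 5))² = (-106 - 55*(-5))² = (-106 + 275)² = 169² = 28561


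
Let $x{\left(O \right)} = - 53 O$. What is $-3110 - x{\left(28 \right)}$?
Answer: $-1626$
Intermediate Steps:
$-3110 - x{\left(28 \right)} = -3110 - \left(-53\right) 28 = -3110 - -1484 = -3110 + 1484 = -1626$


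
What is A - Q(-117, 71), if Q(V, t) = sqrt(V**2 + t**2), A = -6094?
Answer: -6094 - sqrt(18730) ≈ -6230.9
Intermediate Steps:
A - Q(-117, 71) = -6094 - sqrt((-117)**2 + 71**2) = -6094 - sqrt(13689 + 5041) = -6094 - sqrt(18730)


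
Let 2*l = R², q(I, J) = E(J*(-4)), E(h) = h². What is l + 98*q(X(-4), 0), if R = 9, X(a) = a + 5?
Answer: 81/2 ≈ 40.500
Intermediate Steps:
X(a) = 5 + a
q(I, J) = 16*J² (q(I, J) = (J*(-4))² = (-4*J)² = 16*J²)
l = 81/2 (l = (½)*9² = (½)*81 = 81/2 ≈ 40.500)
l + 98*q(X(-4), 0) = 81/2 + 98*(16*0²) = 81/2 + 98*(16*0) = 81/2 + 98*0 = 81/2 + 0 = 81/2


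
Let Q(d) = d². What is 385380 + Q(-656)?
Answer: 815716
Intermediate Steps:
385380 + Q(-656) = 385380 + (-656)² = 385380 + 430336 = 815716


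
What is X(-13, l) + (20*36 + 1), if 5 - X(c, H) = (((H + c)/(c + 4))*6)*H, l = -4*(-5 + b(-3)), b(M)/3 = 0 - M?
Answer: 3106/3 ≈ 1035.3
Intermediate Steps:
b(M) = -3*M (b(M) = 3*(0 - M) = 3*(-M) = -3*M)
l = -16 (l = -4*(-5 - 3*(-3)) = -4*(-5 + 9) = -4*4 = -16)
X(c, H) = 5 - 6*H*(H + c)/(4 + c) (X(c, H) = 5 - ((H + c)/(c + 4))*6*H = 5 - ((H + c)/(4 + c))*6*H = 5 - 6*(H + c)/(4 + c)*H = 5 - 6*H*(H + c)/(4 + c))
X(-13, l) + (20*36 + 1) = (20 - 6*(-16)**2 + 5*(-13) - 6*(-16)*(-13))/(4 - 13) + (20*36 + 1) = (20 - 6*256 - 65 - 1248)/(-9) + (720 + 1) = -(20 - 1536 - 65 - 1248)/9 + 721 = -1/9*(-2829) + 721 = 943/3 + 721 = 3106/3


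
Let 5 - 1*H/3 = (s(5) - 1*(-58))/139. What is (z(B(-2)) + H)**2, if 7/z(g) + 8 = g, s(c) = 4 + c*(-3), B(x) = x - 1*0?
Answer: 341030089/1932100 ≈ 176.51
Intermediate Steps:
B(x) = x (B(x) = x + 0 = x)
s(c) = 4 - 3*c
z(g) = 7/(-8 + g)
H = 1944/139 (H = 15 - 3*((4 - 3*5) - 1*(-58))/139 = 15 - 3*((4 - 15) + 58)/139 = 15 - 3*(-11 + 58)/139 = 15 - 141/139 = 1944/139 ≈ 13.986)
(z(B(-2)) + H)**2 = (7/(-8 - 2) + 1944/139)**2 = (7/(-10) + 1944/139)**2 = (7*(-1/10) + 1944/139)**2 = (-7/10 + 1944/139)**2 = (18467/1390)**2 = 341030089/1932100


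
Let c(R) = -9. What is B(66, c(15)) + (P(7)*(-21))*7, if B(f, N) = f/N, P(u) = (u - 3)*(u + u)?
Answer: -24718/3 ≈ -8239.3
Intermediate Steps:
P(u) = 2*u*(-3 + u) (P(u) = (-3 + u)*(2*u) = 2*u*(-3 + u))
B(66, c(15)) + (P(7)*(-21))*7 = 66/(-9) + ((2*7*(-3 + 7))*(-21))*7 = 66*(-⅑) + ((2*7*4)*(-21))*7 = -22/3 + (56*(-21))*7 = -22/3 - 1176*7 = -22/3 - 8232 = -24718/3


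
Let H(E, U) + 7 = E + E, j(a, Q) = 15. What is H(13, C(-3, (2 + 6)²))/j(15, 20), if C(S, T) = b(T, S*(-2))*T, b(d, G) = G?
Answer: 19/15 ≈ 1.2667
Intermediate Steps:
C(S, T) = -2*S*T (C(S, T) = (S*(-2))*T = (-2*S)*T = -2*S*T)
H(E, U) = -7 + 2*E (H(E, U) = -7 + (E + E) = -7 + 2*E)
H(13, C(-3, (2 + 6)²))/j(15, 20) = (-7 + 2*13)/15 = (-7 + 26)*(1/15) = 19*(1/15) = 19/15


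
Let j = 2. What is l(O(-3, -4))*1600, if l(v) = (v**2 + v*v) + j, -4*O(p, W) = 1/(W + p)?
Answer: 157000/49 ≈ 3204.1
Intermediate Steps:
O(p, W) = -1/(4*(W + p))
l(v) = 2 + 2*v**2 (l(v) = (v**2 + v*v) + 2 = (v**2 + v**2) + 2 = 2*v**2 + 2 = 2 + 2*v**2)
l(O(-3, -4))*1600 = (2 + 2*(-1/(4*(-4) + 4*(-3)))**2)*1600 = (2 + 2*(-1/(-16 - 12))**2)*1600 = (2 + 2*(-1/(-28))**2)*1600 = (2 + 2*(-1*(-1/28))**2)*1600 = (2 + 2*(1/28)**2)*1600 = (2 + 2*(1/784))*1600 = (2 + 1/392)*1600 = (785/392)*1600 = 157000/49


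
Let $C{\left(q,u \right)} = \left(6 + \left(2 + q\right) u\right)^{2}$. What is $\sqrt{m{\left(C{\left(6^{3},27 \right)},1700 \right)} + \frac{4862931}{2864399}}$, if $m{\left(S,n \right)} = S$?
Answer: $\frac{\sqrt{284834456231520525933}}{2864399} \approx 5892.0$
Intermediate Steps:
$C{\left(q,u \right)} = \left(6 + u \left(2 + q\right)\right)^{2}$
$\sqrt{m{\left(C{\left(6^{3},27 \right)},1700 \right)} + \frac{4862931}{2864399}} = \sqrt{\left(6 + 2 \cdot 27 + 6^{3} \cdot 27\right)^{2} + \frac{4862931}{2864399}} = \sqrt{\left(6 + 54 + 216 \cdot 27\right)^{2} + 4862931 \cdot \frac{1}{2864399}} = \sqrt{\left(6 + 54 + 5832\right)^{2} + \frac{4862931}{2864399}} = \sqrt{5892^{2} + \frac{4862931}{2864399}} = \sqrt{34715664 + \frac{4862931}{2864399}} = \sqrt{\frac{99439518108867}{2864399}} = \frac{\sqrt{284834456231520525933}}{2864399}$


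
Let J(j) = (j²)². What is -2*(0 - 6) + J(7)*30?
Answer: 72042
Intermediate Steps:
J(j) = j⁴
-2*(0 - 6) + J(7)*30 = -2*(0 - 6) + 7⁴*30 = -2*(-6) + 2401*30 = 12 + 72030 = 72042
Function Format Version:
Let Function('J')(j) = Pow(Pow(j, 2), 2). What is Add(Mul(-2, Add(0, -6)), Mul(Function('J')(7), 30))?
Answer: 72042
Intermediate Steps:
Function('J')(j) = Pow(j, 4)
Add(Mul(-2, Add(0, -6)), Mul(Function('J')(7), 30)) = Add(Mul(-2, Add(0, -6)), Mul(Pow(7, 4), 30)) = Add(Mul(-2, -6), Mul(2401, 30)) = Add(12, 72030) = 72042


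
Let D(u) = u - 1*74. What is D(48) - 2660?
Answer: -2686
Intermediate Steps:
D(u) = -74 + u (D(u) = u - 74 = -74 + u)
D(48) - 2660 = (-74 + 48) - 2660 = -26 - 2660 = -2686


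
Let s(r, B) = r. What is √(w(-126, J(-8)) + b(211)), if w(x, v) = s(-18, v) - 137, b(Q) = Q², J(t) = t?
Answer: √44366 ≈ 210.63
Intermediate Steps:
w(x, v) = -155 (w(x, v) = -18 - 137 = -155)
√(w(-126, J(-8)) + b(211)) = √(-155 + 211²) = √(-155 + 44521) = √44366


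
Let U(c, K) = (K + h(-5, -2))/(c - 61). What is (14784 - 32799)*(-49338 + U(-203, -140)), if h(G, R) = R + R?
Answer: 9776956680/11 ≈ 8.8881e+8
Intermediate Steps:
h(G, R) = 2*R
U(c, K) = (-4 + K)/(-61 + c) (U(c, K) = (K + 2*(-2))/(c - 61) = (K - 4)/(-61 + c) = (-4 + K)/(-61 + c))
(14784 - 32799)*(-49338 + U(-203, -140)) = (14784 - 32799)*(-49338 + (-4 - 140)/(-61 - 203)) = -18015*(-49338 - 144/(-264)) = -18015*(-49338 - 1/264*(-144)) = -18015*(-49338 + 6/11) = -18015*(-542712/11) = 9776956680/11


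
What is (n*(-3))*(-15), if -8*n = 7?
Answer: -315/8 ≈ -39.375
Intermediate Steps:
n = -7/8 (n = -1/8*7 = -7/8 ≈ -0.87500)
(n*(-3))*(-15) = -7/8*(-3)*(-15) = (21/8)*(-15) = -315/8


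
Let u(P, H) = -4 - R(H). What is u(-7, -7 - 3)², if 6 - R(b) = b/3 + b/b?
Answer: 1369/9 ≈ 152.11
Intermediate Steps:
R(b) = 5 - b/3 (R(b) = 6 - (b/3 + b/b) = 6 - (b*(⅓) + 1) = 6 - (b/3 + 1) = 6 - (1 + b/3) = 6 + (-1 - b/3) = 5 - b/3)
u(P, H) = -9 + H/3 (u(P, H) = -4 - (5 - H/3) = -4 + (-5 + H/3) = -9 + H/3)
u(-7, -7 - 3)² = (-9 + (-7 - 3)/3)² = (-9 + (⅓)*(-10))² = (-9 - 10/3)² = (-37/3)² = 1369/9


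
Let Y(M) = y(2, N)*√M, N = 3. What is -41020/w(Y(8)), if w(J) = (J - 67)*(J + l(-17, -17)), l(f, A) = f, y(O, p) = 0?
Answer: -41020/1139 ≈ -36.014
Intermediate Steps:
Y(M) = 0 (Y(M) = 0*√M = 0)
w(J) = (-67 + J)*(-17 + J) (w(J) = (J - 67)*(J - 17) = (-67 + J)*(-17 + J))
-41020/w(Y(8)) = -41020/(1139 + 0² - 84*0) = -41020/(1139 + 0 + 0) = -41020/1139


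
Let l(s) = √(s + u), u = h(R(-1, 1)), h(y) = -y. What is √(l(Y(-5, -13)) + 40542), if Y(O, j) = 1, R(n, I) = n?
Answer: √(40542 + √2) ≈ 201.35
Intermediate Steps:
u = 1 (u = -1*(-1) = 1)
l(s) = √(1 + s) (l(s) = √(s + 1) = √(1 + s))
√(l(Y(-5, -13)) + 40542) = √(√(1 + 1) + 40542) = √(√2 + 40542) = √(40542 + √2)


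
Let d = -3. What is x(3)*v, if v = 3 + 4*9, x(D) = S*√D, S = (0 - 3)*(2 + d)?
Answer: 117*√3 ≈ 202.65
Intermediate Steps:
S = 3 (S = (0 - 3)*(2 - 3) = -3*(-1) = 3)
x(D) = 3*√D
v = 39 (v = 3 + 36 = 39)
x(3)*v = (3*√3)*39 = 117*√3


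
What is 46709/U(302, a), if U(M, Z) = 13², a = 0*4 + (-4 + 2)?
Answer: 3593/13 ≈ 276.38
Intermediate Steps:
a = -2 (a = 0 - 2 = -2)
U(M, Z) = 169
46709/U(302, a) = 46709/169 = 46709*(1/169) = 3593/13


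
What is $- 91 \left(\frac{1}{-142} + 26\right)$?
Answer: $- \frac{335881}{142} \approx -2365.4$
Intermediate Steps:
$- 91 \left(\frac{1}{-142} + 26\right) = - 91 \left(- \frac{1}{142} + 26\right) = \left(-91\right) \frac{3691}{142} = - \frac{335881}{142}$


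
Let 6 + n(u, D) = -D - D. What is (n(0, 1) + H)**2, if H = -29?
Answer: 1369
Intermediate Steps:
n(u, D) = -6 - 2*D (n(u, D) = -6 + (-D - D) = -6 - 2*D)
(n(0, 1) + H)**2 = ((-6 - 2*1) - 29)**2 = ((-6 - 2) - 29)**2 = (-8 - 29)**2 = (-37)**2 = 1369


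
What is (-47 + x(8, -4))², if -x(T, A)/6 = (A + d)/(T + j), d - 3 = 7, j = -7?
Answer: 6889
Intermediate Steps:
d = 10 (d = 3 + 7 = 10)
x(T, A) = -6*(10 + A)/(-7 + T) (x(T, A) = -6*(A + 10)/(T - 7) = -6*(10 + A)/(-7 + T))
(-47 + x(8, -4))² = (-47 + 6*(-10 - 1*(-4))/(-7 + 8))² = (-47 + 6*(-10 + 4)/1)² = (-47 + 6*1*(-6))² = (-47 - 36)² = (-83)² = 6889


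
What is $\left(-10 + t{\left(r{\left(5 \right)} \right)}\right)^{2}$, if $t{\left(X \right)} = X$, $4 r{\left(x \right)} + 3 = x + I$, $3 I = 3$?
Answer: $\frac{1369}{16} \approx 85.563$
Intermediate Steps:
$I = 1$ ($I = \frac{1}{3} \cdot 3 = 1$)
$r{\left(x \right)} = - \frac{1}{2} + \frac{x}{4}$ ($r{\left(x \right)} = - \frac{3}{4} + \frac{x + 1}{4} = - \frac{3}{4} + \frac{1 + x}{4} = - \frac{3}{4} + \left(\frac{1}{4} + \frac{x}{4}\right) = - \frac{1}{2} + \frac{x}{4}$)
$\left(-10 + t{\left(r{\left(5 \right)} \right)}\right)^{2} = \left(-10 + \left(- \frac{1}{2} + \frac{1}{4} \cdot 5\right)\right)^{2} = \left(-10 + \left(- \frac{1}{2} + \frac{5}{4}\right)\right)^{2} = \left(-10 + \frac{3}{4}\right)^{2} = \left(- \frac{37}{4}\right)^{2} = \frac{1369}{16}$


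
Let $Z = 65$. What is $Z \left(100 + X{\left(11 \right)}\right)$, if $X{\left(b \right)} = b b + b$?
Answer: $15080$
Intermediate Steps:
$X{\left(b \right)} = b + b^{2}$ ($X{\left(b \right)} = b^{2} + b = b + b^{2}$)
$Z \left(100 + X{\left(11 \right)}\right) = 65 \left(100 + 11 \left(1 + 11\right)\right) = 65 \left(100 + 11 \cdot 12\right) = 65 \left(100 + 132\right) = 65 \cdot 232 = 15080$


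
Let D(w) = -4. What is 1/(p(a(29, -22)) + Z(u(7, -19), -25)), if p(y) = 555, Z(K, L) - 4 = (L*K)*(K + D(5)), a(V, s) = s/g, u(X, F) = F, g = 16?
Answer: -1/10366 ≈ -9.6469e-5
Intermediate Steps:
a(V, s) = s/16
Z(K, L) = 4 + K*L*(-4 + K) (Z(K, L) = 4 + (L*K)*(K - 4) = 4 + (K*L)*(-4 + K) = 4 + K*L*(-4 + K))
1/(p(a(29, -22)) + Z(u(7, -19), -25)) = 1/(555 + (4 - 25*(-19)**2 - 4*(-19)*(-25))) = 1/(555 + (4 - 25*361 - 1900)) = 1/(555 + (4 - 9025 - 1900)) = 1/(555 - 10921) = 1/(-10366) = -1/10366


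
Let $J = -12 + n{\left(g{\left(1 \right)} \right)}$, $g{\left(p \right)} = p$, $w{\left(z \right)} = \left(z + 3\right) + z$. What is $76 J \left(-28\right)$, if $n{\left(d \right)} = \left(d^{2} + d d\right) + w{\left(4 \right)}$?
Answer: $-2128$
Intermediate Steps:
$w{\left(z \right)} = 3 + 2 z$ ($w{\left(z \right)} = \left(3 + z\right) + z = 3 + 2 z$)
$n{\left(d \right)} = 11 + 2 d^{2}$ ($n{\left(d \right)} = \left(d^{2} + d d\right) + \left(3 + 2 \cdot 4\right) = \left(d^{2} + d^{2}\right) + \left(3 + 8\right) = 2 d^{2} + 11 = 11 + 2 d^{2}$)
$J = 1$ ($J = -12 + \left(11 + 2 \cdot 1^{2}\right) = -12 + \left(11 + 2 \cdot 1\right) = -12 + \left(11 + 2\right) = -12 + 13 = 1$)
$76 J \left(-28\right) = 76 \cdot 1 \left(-28\right) = 76 \left(-28\right) = -2128$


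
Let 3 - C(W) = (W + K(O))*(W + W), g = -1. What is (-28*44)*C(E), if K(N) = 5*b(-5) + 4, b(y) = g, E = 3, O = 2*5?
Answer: 11088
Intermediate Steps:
O = 10
b(y) = -1
K(N) = -1 (K(N) = 5*(-1) + 4 = -5 + 4 = -1)
C(W) = 3 - 2*W*(-1 + W) (C(W) = 3 - (W - 1)*(W + W) = 3 - (-1 + W)*2*W = 3 - 2*W*(-1 + W))
(-28*44)*C(E) = (-28*44)*(3 - 2*3² + 2*3) = -1232*(3 - 2*9 + 6) = -1232*(3 - 18 + 6) = -1232*(-9) = 11088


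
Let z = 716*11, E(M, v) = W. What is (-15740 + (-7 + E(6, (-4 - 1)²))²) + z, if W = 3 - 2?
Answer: -7828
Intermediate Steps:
W = 1
E(M, v) = 1
z = 7876
(-15740 + (-7 + E(6, (-4 - 1)²))²) + z = (-15740 + (-7 + 1)²) + 7876 = (-15740 + (-6)²) + 7876 = (-15740 + 36) + 7876 = -15704 + 7876 = -7828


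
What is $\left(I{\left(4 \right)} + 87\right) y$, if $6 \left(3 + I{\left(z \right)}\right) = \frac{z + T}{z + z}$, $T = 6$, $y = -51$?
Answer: $- \frac{34357}{8} \approx -4294.6$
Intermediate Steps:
$I{\left(z \right)} = -3 + \frac{6 + z}{12 z}$ ($I{\left(z \right)} = -3 + \frac{\left(z + 6\right) \frac{1}{z + z}}{6} = -3 + \frac{\left(6 + z\right) \frac{1}{2 z}}{6} = -3 + \frac{\frac{1}{2} \frac{1}{z} \left(6 + z\right)}{6} = -3 + \frac{6 + z}{12 z}$)
$\left(I{\left(4 \right)} + 87\right) y = \left(\frac{6 - 140}{12 \cdot 4} + 87\right) \left(-51\right) = \left(\frac{1}{12} \cdot \frac{1}{4} \left(6 - 140\right) + 87\right) \left(-51\right) = \left(\frac{1}{12} \cdot \frac{1}{4} \left(-134\right) + 87\right) \left(-51\right) = \left(- \frac{67}{24} + 87\right) \left(-51\right) = \frac{2021}{24} \left(-51\right) = - \frac{34357}{8}$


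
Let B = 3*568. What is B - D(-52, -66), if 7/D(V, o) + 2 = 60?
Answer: 98825/58 ≈ 1703.9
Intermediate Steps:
D(V, o) = 7/58 (D(V, o) = 7/(-2 + 60) = 7/58)
B = 1704
B - D(-52, -66) = 1704 - 1*7/58 = 1704 - 7/58 = 98825/58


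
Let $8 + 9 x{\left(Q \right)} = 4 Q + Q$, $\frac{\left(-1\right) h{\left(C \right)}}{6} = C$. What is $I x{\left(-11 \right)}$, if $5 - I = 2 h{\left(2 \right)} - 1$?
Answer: $-210$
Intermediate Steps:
$h{\left(C \right)} = - 6 C$
$x{\left(Q \right)} = - \frac{8}{9} + \frac{5 Q}{9}$ ($x{\left(Q \right)} = - \frac{8}{9} + \frac{4 Q + Q}{9} = - \frac{8}{9} + \frac{5 Q}{9}$)
$I = 30$ ($I = 5 - \left(2 \left(\left(-6\right) 2\right) - 1\right) = 5 - \left(2 \left(-12\right) - 1\right) = 5 - \left(-24 - 1\right) = 5 - -25 = 5 + 25 = 30$)
$I x{\left(-11 \right)} = 30 \left(- \frac{8}{9} + \frac{5}{9} \left(-11\right)\right) = 30 \left(- \frac{8}{9} - \frac{55}{9}\right) = 30 \left(-7\right) = -210$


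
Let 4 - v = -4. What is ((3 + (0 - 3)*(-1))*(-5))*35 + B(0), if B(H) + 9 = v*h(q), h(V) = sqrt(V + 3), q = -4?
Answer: -1059 + 8*I ≈ -1059.0 + 8.0*I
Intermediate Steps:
h(V) = sqrt(3 + V)
v = 8 (v = 4 - 1*(-4) = 4 + 4 = 8)
B(H) = -9 + 8*I (B(H) = -9 + 8*sqrt(3 - 4) = -9 + 8*sqrt(-1) = -9 + 8*I)
((3 + (0 - 3)*(-1))*(-5))*35 + B(0) = ((3 + (0 - 3)*(-1))*(-5))*35 + (-9 + 8*I) = ((3 - 3*(-1))*(-5))*35 + (-9 + 8*I) = ((3 + 3)*(-5))*35 + (-9 + 8*I) = (6*(-5))*35 + (-9 + 8*I) = -30*35 + (-9 + 8*I) = -1050 + (-9 + 8*I) = -1059 + 8*I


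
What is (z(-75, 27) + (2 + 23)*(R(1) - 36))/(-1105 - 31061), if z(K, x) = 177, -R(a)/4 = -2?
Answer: 523/32166 ≈ 0.016259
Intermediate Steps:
R(a) = 8 (R(a) = -4*(-2) = 8)
(z(-75, 27) + (2 + 23)*(R(1) - 36))/(-1105 - 31061) = (177 + (2 + 23)*(8 - 36))/(-1105 - 31061) = (177 + 25*(-28))/(-32166) = (177 - 700)*(-1/32166) = -523*(-1/32166) = 523/32166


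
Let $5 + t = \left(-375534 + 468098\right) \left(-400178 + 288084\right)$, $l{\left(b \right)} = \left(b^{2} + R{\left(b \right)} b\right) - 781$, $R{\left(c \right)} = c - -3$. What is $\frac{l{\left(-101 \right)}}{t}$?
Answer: $- \frac{19318}{10375869021} \approx -1.8618 \cdot 10^{-6}$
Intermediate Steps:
$R{\left(c \right)} = 3 + c$ ($R{\left(c \right)} = c + 3 = 3 + c$)
$l{\left(b \right)} = -781 + b^{2} + b \left(3 + b\right)$ ($l{\left(b \right)} = \left(b^{2} + \left(3 + b\right) b\right) - 781 = \left(b^{2} + b \left(3 + b\right)\right) - 781 = -781 + b^{2} + b \left(3 + b\right)$)
$t = -10375869021$ ($t = -5 + \left(-375534 + 468098\right) \left(-400178 + 288084\right) = -5 + 92564 \left(-112094\right) = -5 - 10375869016 = -10375869021$)
$\frac{l{\left(-101 \right)}}{t} = \frac{-781 + \left(-101\right)^{2} - 101 \left(3 - 101\right)}{-10375869021} = \left(-781 + 10201 - -9898\right) \left(- \frac{1}{10375869021}\right) = \left(-781 + 10201 + 9898\right) \left(- \frac{1}{10375869021}\right) = 19318 \left(- \frac{1}{10375869021}\right) = - \frac{19318}{10375869021}$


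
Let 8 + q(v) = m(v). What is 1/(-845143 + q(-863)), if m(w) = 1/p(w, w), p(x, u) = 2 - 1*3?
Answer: -1/845152 ≈ -1.1832e-6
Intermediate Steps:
p(x, u) = -1 (p(x, u) = 2 - 3 = -1)
m(w) = -1 (m(w) = 1/(-1) = -1)
q(v) = -9 (q(v) = -8 - 1 = -9)
1/(-845143 + q(-863)) = 1/(-845143 - 9) = 1/(-845152) = -1/845152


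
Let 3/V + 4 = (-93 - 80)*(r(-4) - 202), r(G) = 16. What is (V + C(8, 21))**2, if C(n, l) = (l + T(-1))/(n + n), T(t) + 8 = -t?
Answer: 12683489641/16562660416 ≈ 0.76579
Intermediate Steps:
T(t) = -8 - t
C(n, l) = (-7 + l)/(2*n) (C(n, l) = (l + (-8 - 1*(-1)))/(n + n) = (l + (-8 + 1))/((2*n)) = (l - 7)*(1/(2*n)) = (-7 + l)*(1/(2*n)) = (-7 + l)/(2*n))
V = 3/32174 (V = 3/(-4 + (-93 - 80)*(16 - 202)) = 3/(-4 - 173*(-186)) = 3/(-4 + 32178) = 3/32174 ≈ 9.3243e-5)
(V + C(8, 21))**2 = (3/32174 + (1/2)*(-7 + 21)/8)**2 = (3/32174 + (1/2)*(1/8)*14)**2 = (3/32174 + 7/8)**2 = (112621/128696)**2 = 12683489641/16562660416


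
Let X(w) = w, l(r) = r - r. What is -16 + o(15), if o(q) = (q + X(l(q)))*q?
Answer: 209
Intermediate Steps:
l(r) = 0
o(q) = q**2 (o(q) = (q + 0)*q = q*q = q**2)
-16 + o(15) = -16 + 15**2 = -16 + 225 = 209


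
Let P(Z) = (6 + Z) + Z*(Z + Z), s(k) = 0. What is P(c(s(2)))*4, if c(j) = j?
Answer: 24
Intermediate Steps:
P(Z) = 6 + Z + 2*Z**2 (P(Z) = (6 + Z) + Z*(2*Z) = (6 + Z) + 2*Z**2 = 6 + Z + 2*Z**2)
P(c(s(2)))*4 = (6 + 0 + 2*0**2)*4 = (6 + 0 + 2*0)*4 = (6 + 0 + 0)*4 = 6*4 = 24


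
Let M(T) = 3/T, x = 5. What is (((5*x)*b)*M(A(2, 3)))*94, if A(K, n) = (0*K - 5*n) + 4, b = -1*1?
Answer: 7050/11 ≈ 640.91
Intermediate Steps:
b = -1
A(K, n) = 4 - 5*n (A(K, n) = (0 - 5*n) + 4 = -5*n + 4 = 4 - 5*n)
(((5*x)*b)*M(A(2, 3)))*94 = (((5*5)*(-1))*(3/(4 - 5*3)))*94 = ((25*(-1))*(3/(4 - 15)))*94 = -75/(-11)*94 = -75*(-1)/11*94 = -25*(-3/11)*94 = (75/11)*94 = 7050/11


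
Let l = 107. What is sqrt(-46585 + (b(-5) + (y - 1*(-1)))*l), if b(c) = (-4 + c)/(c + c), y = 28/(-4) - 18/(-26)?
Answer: I*sqrt(795256930)/130 ≈ 216.93*I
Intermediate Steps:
y = -82/13 (y = 28*(-1/4) - 18*(-1/26) = -7 + 9/13 = -82/13 ≈ -6.3077)
b(c) = (-4 + c)/(2*c) (b(c) = (-4 + c)/((2*c)) = (-4 + c)*(1/(2*c)) = (-4 + c)/(2*c))
sqrt(-46585 + (b(-5) + (y - 1*(-1)))*l) = sqrt(-46585 + ((1/2)*(-4 - 5)/(-5) + (-82/13 - 1*(-1)))*107) = sqrt(-46585 + ((1/2)*(-1/5)*(-9) + (-82/13 + 1))*107) = sqrt(-46585 + (9/10 - 69/13)*107) = sqrt(-46585 - 573/130*107) = sqrt(-46585 - 61311/130) = sqrt(-6117361/130) = I*sqrt(795256930)/130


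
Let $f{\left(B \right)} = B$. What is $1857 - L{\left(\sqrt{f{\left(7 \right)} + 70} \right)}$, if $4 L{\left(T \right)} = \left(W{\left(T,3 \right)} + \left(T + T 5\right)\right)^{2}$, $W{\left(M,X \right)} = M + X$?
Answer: $\frac{1823}{2} - \frac{21 \sqrt{77}}{2} \approx 819.36$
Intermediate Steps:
$L{\left(T \right)} = \frac{\left(3 + 7 T\right)^{2}}{4}$ ($L{\left(T \right)} = \frac{\left(\left(T + 3\right) + \left(T + T 5\right)\right)^{2}}{4} = \frac{\left(\left(3 + T\right) + \left(T + 5 T\right)\right)^{2}}{4} = \frac{\left(\left(3 + T\right) + 6 T\right)^{2}}{4} = \frac{\left(3 + 7 T\right)^{2}}{4}$)
$1857 - L{\left(\sqrt{f{\left(7 \right)} + 70} \right)} = 1857 - \frac{\left(3 + 7 \sqrt{7 + 70}\right)^{2}}{4} = 1857 - \frac{\left(3 + 7 \sqrt{77}\right)^{2}}{4}$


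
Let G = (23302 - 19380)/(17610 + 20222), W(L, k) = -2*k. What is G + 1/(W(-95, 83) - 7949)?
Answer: 15894599/153503340 ≈ 0.10355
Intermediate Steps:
G = 1961/18916 (G = 3922/37832 = 3922*(1/37832) = 1961/18916 ≈ 0.10367)
G + 1/(W(-95, 83) - 7949) = 1961/18916 + 1/(-2*83 - 7949) = 1961/18916 + 1/(-166 - 7949) = 1961/18916 + 1/(-8115) = 1961/18916 - 1/8115 = 15894599/153503340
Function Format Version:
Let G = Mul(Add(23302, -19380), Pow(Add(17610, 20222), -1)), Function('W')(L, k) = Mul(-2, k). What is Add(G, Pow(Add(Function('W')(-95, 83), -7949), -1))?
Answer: Rational(15894599, 153503340) ≈ 0.10355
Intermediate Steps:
G = Rational(1961, 18916) (G = Mul(3922, Pow(37832, -1)) = Mul(3922, Rational(1, 37832)) = Rational(1961, 18916) ≈ 0.10367)
Add(G, Pow(Add(Function('W')(-95, 83), -7949), -1)) = Add(Rational(1961, 18916), Pow(Add(Mul(-2, 83), -7949), -1)) = Add(Rational(1961, 18916), Pow(Add(-166, -7949), -1)) = Add(Rational(1961, 18916), Pow(-8115, -1)) = Add(Rational(1961, 18916), Rational(-1, 8115)) = Rational(15894599, 153503340)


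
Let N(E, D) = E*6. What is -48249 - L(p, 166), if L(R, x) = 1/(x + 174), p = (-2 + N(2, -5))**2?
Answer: -16404661/340 ≈ -48249.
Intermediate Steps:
N(E, D) = 6*E
p = 100 (p = (-2 + 6*2)**2 = (-2 + 12)**2 = 10**2 = 100)
L(R, x) = 1/(174 + x)
-48249 - L(p, 166) = -48249 - 1/(174 + 166) = -48249 - 1/340 = -16404661/340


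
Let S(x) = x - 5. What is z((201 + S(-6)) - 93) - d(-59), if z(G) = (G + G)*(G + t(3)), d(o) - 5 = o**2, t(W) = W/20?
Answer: 153611/10 ≈ 15361.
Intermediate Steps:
S(x) = -5 + x
t(W) = W/20 (t(W) = W*(1/20) = W/20)
d(o) = 5 + o**2
z(G) = 2*G*(3/20 + G) (z(G) = (G + G)*(G + (1/20)*3) = (2*G)*(G + 3/20) = (2*G)*(3/20 + G) = 2*G*(3/20 + G))
z((201 + S(-6)) - 93) - d(-59) = ((201 + (-5 - 6)) - 93)*(3 + 20*((201 + (-5 - 6)) - 93))/10 - (5 + (-59)**2) = ((201 - 11) - 93)*(3 + 20*((201 - 11) - 93))/10 - (5 + 3481) = (190 - 93)*(3 + 20*(190 - 93))/10 - 1*3486 = (1/10)*97*(3 + 20*97) - 3486 = (1/10)*97*(3 + 1940) - 3486 = (1/10)*97*1943 - 3486 = 188471/10 - 3486 = 153611/10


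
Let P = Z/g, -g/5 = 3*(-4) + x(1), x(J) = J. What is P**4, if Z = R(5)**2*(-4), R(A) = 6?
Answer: 429981696/9150625 ≈ 46.989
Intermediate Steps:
g = 55 (g = -5*(3*(-4) + 1) = -5*(-12 + 1) = -5*(-11) = 55)
Z = -144 (Z = 6**2*(-4) = 36*(-4) = -144)
P = -144/55 ≈ -2.6182
P**4 = (-144/55)**4 = 429981696/9150625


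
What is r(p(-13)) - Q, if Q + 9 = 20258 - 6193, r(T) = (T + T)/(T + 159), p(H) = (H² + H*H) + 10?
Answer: -2375232/169 ≈ -14055.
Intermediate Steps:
p(H) = 10 + 2*H² (p(H) = (H² + H²) + 10 = 2*H² + 10 = 10 + 2*H²)
r(T) = 2*T/(159 + T) (r(T) = (2*T)/(159 + T) = 2*T/(159 + T))
Q = 14056 (Q = -9 + (20258 - 6193) = -9 + 14065 = 14056)
r(p(-13)) - Q = 2*(10 + 2*(-13)²)/(159 + (10 + 2*(-13)²)) - 1*14056 = 2*(10 + 2*169)/(159 + (10 + 2*169)) - 14056 = 2*(10 + 338)/(159 + (10 + 338)) - 14056 = 2*348/(159 + 348) - 14056 = 2*348/507 - 14056 = 2*348*(1/507) - 14056 = 232/169 - 14056 = -2375232/169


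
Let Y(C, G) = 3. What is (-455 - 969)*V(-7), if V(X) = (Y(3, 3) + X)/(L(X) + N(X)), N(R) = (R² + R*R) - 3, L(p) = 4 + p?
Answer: 1424/23 ≈ 61.913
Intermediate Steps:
N(R) = -3 + 2*R² (N(R) = (R² + R²) - 3 = 2*R² - 3 = -3 + 2*R²)
V(X) = (3 + X)/(1 + X + 2*X²) (V(X) = (3 + X)/((4 + X) + (-3 + 2*X²)) = (3 + X)/(1 + X + 2*X²))
(-455 - 969)*V(-7) = (-455 - 969)*((3 - 7)/(1 - 7 + 2*(-7)²)) = -1424*(-4)/(1 - 7 + 2*49) = -1424*(-4)/(1 - 7 + 98) = -1424*(-4)/92 = -356*(-4)/23 = -1424*(-1/23) = 1424/23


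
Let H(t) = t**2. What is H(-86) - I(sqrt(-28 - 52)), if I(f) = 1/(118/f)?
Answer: 7396 - 2*I*sqrt(5)/59 ≈ 7396.0 - 0.075799*I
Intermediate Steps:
I(f) = f/118
H(-86) - I(sqrt(-28 - 52)) = (-86)**2 - sqrt(-28 - 52)/118 = 7396 - sqrt(-80)/118 = 7396 - 4*I*sqrt(5)/118 = 7396 - 2*I*sqrt(5)/59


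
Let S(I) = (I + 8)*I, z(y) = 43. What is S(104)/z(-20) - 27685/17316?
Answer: 200506313/744588 ≈ 269.28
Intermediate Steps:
S(I) = I*(8 + I) (S(I) = (8 + I)*I = I*(8 + I))
S(104)/z(-20) - 27685/17316 = (104*(8 + 104))/43 - 27685/17316 = (104*112)*(1/43) - 27685*1/17316 = 11648*(1/43) - 27685/17316 = 11648/43 - 27685/17316 = 200506313/744588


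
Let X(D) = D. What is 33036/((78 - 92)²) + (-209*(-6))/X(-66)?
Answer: 7328/49 ≈ 149.55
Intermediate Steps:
33036/((78 - 92)²) + (-209*(-6))/X(-66) = 33036/((78 - 92)²) - 209*(-6)/(-66) = 33036/((-14)²) - 209*(-6)*(-1/66) = 33036/196 + 1254*(-1/66) = 33036*(1/196) - 19 = 8259/49 - 19 = 7328/49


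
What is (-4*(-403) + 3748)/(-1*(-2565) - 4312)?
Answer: -5360/1747 ≈ -3.0681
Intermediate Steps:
(-4*(-403) + 3748)/(-1*(-2565) - 4312) = (1612 + 3748)/(2565 - 4312) = 5360/(-1747) = 5360*(-1/1747) = -5360/1747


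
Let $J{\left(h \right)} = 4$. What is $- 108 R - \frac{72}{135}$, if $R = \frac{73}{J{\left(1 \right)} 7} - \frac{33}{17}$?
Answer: $- \frac{129337}{1785} \approx -72.458$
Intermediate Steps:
$R = \frac{317}{476}$ ($R = \frac{73}{4 \cdot 7} - \frac{33}{17} = \frac{73}{28} - \frac{33}{17} = \frac{317}{476} \approx 0.66597$)
$- 108 R - \frac{72}{135} = \left(-108\right) \frac{317}{476} - \frac{72}{135} = - \frac{8559}{119} - \frac{8}{15} = - \frac{129337}{1785}$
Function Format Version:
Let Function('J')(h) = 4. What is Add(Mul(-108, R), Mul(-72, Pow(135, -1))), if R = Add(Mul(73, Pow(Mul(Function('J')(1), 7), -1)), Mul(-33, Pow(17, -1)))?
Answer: Rational(-129337, 1785) ≈ -72.458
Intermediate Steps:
R = Rational(317, 476) (R = Add(Mul(73, Pow(Mul(4, 7), -1)), Mul(-33, Pow(17, -1))) = Add(Mul(73, Pow(28, -1)), Mul(-33, Rational(1, 17))) = Add(Mul(73, Rational(1, 28)), Rational(-33, 17)) = Add(Rational(73, 28), Rational(-33, 17)) = Rational(317, 476) ≈ 0.66597)
Add(Mul(-108, R), Mul(-72, Pow(135, -1))) = Add(Mul(-108, Rational(317, 476)), Mul(-72, Pow(135, -1))) = Add(Rational(-8559, 119), Mul(-72, Rational(1, 135))) = Add(Rational(-8559, 119), Rational(-8, 15)) = Rational(-129337, 1785)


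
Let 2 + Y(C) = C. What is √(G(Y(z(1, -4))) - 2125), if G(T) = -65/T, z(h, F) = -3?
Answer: 8*I*√33 ≈ 45.956*I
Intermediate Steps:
Y(C) = -2 + C
√(G(Y(z(1, -4))) - 2125) = √(-65/(-2 - 3) - 2125) = √(-65/(-5) - 2125) = √(-65*(-⅕) - 2125) = √(13 - 2125) = √(-2112) = 8*I*√33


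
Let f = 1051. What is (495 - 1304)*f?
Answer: -850259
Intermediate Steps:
(495 - 1304)*f = (495 - 1304)*1051 = -809*1051 = -850259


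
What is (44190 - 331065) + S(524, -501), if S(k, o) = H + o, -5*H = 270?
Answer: -287430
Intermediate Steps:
H = -54 (H = -⅕*270 = -54)
S(k, o) = -54 + o
(44190 - 331065) + S(524, -501) = (44190 - 331065) + (-54 - 501) = -286875 - 555 = -287430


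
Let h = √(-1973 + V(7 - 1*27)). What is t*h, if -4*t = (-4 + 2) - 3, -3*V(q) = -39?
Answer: 35*I*√10/2 ≈ 55.34*I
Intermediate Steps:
V(q) = 13 (V(q) = -⅓*(-39) = 13)
h = 14*I*√10 (h = √(-1973 + 13) = √(-1960) = 14*I*√10 ≈ 44.272*I)
t = 5/4 (t = -((-4 + 2) - 3)/4 = -(-2 - 3)/4 = -¼*(-5) = 5/4 ≈ 1.2500)
t*h = 5*(14*I*√10)/4 = 35*I*√10/2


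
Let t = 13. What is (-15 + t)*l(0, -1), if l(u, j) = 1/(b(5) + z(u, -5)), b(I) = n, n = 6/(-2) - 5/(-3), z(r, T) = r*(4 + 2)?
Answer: 3/2 ≈ 1.5000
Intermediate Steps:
z(r, T) = 6*r (z(r, T) = r*6 = 6*r)
n = -4/3 (n = 6*(-½) - 5*(-⅓) = -3 + 5/3 = -4/3 ≈ -1.3333)
b(I) = -4/3
l(u, j) = 1/(-4/3 + 6*u)
(-15 + t)*l(0, -1) = (-15 + 13)*(3/(2*(-2 + 9*0))) = -3/(-2 + 0) = -3/(-2) = -3*(-1)/2 = -2*(-¾) = 3/2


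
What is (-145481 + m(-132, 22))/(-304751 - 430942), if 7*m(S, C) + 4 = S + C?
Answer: 1018481/5149851 ≈ 0.19777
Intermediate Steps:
m(S, C) = -4/7 + C/7 + S/7 (m(S, C) = -4/7 + (S + C)/7 = -4/7 + (C + S)/7 = -4/7 + (C/7 + S/7) = -4/7 + C/7 + S/7)
(-145481 + m(-132, 22))/(-304751 - 430942) = (-145481 + (-4/7 + (⅐)*22 + (⅐)*(-132)))/(-304751 - 430942) = (-145481 + (-4/7 + 22/7 - 132/7))/(-735693) = (-145481 - 114/7)*(-1/735693) = -1018481/7*(-1/735693) = 1018481/5149851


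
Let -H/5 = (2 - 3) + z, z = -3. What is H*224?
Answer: 4480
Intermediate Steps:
H = 20 (H = -5*((2 - 3) - 3) = -5*(-1 - 3) = -5*(-4) = 20)
H*224 = 20*224 = 4480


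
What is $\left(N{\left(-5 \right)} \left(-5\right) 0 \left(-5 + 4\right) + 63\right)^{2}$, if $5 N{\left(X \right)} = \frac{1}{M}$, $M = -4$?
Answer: $3969$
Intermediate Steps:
$N{\left(X \right)} = - \frac{1}{20}$ ($N{\left(X \right)} = \frac{1}{5 \left(-4\right)} = \frac{1}{5} \left(- \frac{1}{4}\right) = - \frac{1}{20}$)
$\left(N{\left(-5 \right)} \left(-5\right) 0 \left(-5 + 4\right) + 63\right)^{2} = \left(\left(- \frac{1}{20}\right) \left(-5\right) 0 \left(-5 + 4\right) + 63\right)^{2} = \left(\frac{0 \left(-1\right)}{4} + 63\right)^{2} = \left(\frac{1}{4} \cdot 0 + 63\right)^{2} = \left(0 + 63\right)^{2} = 63^{2} = 3969$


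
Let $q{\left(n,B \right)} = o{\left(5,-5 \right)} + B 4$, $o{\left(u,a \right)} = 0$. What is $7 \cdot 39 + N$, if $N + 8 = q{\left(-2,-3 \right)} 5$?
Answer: $205$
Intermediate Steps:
$q{\left(n,B \right)} = 4 B$ ($q{\left(n,B \right)} = 0 + B 4 = 0 + 4 B = 4 B$)
$N = -68$ ($N = -8 + 4 \left(-3\right) 5 = -8 - 60 = -68$)
$7 \cdot 39 + N = 7 \cdot 39 - 68 = 273 - 68 = 205$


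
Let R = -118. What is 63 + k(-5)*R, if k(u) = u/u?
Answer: -55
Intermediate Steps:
k(u) = 1
63 + k(-5)*R = 63 + 1*(-118) = 63 - 118 = -55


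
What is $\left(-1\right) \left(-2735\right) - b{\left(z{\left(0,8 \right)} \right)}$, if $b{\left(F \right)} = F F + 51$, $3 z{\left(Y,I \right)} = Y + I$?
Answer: $\frac{24092}{9} \approx 2676.9$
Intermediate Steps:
$z{\left(Y,I \right)} = \frac{I}{3} + \frac{Y}{3}$ ($z{\left(Y,I \right)} = \frac{Y + I}{3} = \frac{I + Y}{3} = \frac{I}{3} + \frac{Y}{3}$)
$b{\left(F \right)} = 51 + F^{2}$ ($b{\left(F \right)} = F^{2} + 51 = 51 + F^{2}$)
$\left(-1\right) \left(-2735\right) - b{\left(z{\left(0,8 \right)} \right)} = \left(-1\right) \left(-2735\right) - \left(51 + \left(\frac{1}{3} \cdot 8 + \frac{1}{3} \cdot 0\right)^{2}\right) = 2735 - \left(51 + \left(\frac{8}{3} + 0\right)^{2}\right) = 2735 - \left(51 + \left(\frac{8}{3}\right)^{2}\right) = 2735 - \left(51 + \frac{64}{9}\right) = 2735 - \frac{523}{9} = \frac{24092}{9}$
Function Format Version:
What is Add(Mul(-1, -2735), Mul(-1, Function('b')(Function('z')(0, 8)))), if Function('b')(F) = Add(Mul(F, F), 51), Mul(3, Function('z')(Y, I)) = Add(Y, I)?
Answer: Rational(24092, 9) ≈ 2676.9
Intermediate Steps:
Function('z')(Y, I) = Add(Mul(Rational(1, 3), I), Mul(Rational(1, 3), Y)) (Function('z')(Y, I) = Mul(Rational(1, 3), Add(Y, I)) = Mul(Rational(1, 3), Add(I, Y)) = Add(Mul(Rational(1, 3), I), Mul(Rational(1, 3), Y)))
Function('b')(F) = Add(51, Pow(F, 2)) (Function('b')(F) = Add(Pow(F, 2), 51) = Add(51, Pow(F, 2)))
Add(Mul(-1, -2735), Mul(-1, Function('b')(Function('z')(0, 8)))) = Add(Mul(-1, -2735), Mul(-1, Add(51, Pow(Add(Mul(Rational(1, 3), 8), Mul(Rational(1, 3), 0)), 2)))) = Add(2735, Mul(-1, Add(51, Pow(Add(Rational(8, 3), 0), 2)))) = Add(2735, Mul(-1, Add(51, Pow(Rational(8, 3), 2)))) = Add(2735, Mul(-1, Add(51, Rational(64, 9)))) = Add(2735, Mul(-1, Rational(523, 9))) = Add(2735, Rational(-523, 9)) = Rational(24092, 9)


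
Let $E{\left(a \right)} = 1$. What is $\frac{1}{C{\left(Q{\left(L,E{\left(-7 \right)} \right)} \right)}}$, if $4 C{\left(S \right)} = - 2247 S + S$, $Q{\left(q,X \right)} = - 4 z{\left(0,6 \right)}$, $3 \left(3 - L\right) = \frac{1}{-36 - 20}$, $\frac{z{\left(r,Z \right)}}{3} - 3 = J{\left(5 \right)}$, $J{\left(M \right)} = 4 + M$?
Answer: $\frac{1}{80856} \approx 1.2368 \cdot 10^{-5}$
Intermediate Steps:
$z{\left(r,Z \right)} = 36$ ($z{\left(r,Z \right)} = 9 + 3 \left(4 + 5\right) = 9 + 3 \cdot 9 = 9 + 27 = 36$)
$L = \frac{505}{168}$ ($L = 3 - \frac{1}{3 \left(-36 - 20\right)} = 3 - \frac{1}{3 \left(-56\right)} = 3 - - \frac{1}{168} = 3 + \frac{1}{168} = \frac{505}{168} \approx 3.006$)
$Q{\left(q,X \right)} = -144$ ($Q{\left(q,X \right)} = \left(-4\right) 36 = -144$)
$C{\left(S \right)} = - \frac{1123 S}{2}$ ($C{\left(S \right)} = \frac{- 2247 S + S}{4} = \frac{\left(-2246\right) S}{4} = - \frac{1123 S}{2}$)
$\frac{1}{C{\left(Q{\left(L,E{\left(-7 \right)} \right)} \right)}} = \frac{1}{\left(- \frac{1123}{2}\right) \left(-144\right)} = \frac{1}{80856}$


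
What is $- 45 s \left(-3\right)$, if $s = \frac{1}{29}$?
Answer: $\frac{135}{29} \approx 4.6552$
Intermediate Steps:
$s = \frac{1}{29} \approx 0.034483$
$- 45 s \left(-3\right) = - 45 \cdot \frac{1}{29} \left(-3\right) = \left(-45\right) \left(- \frac{3}{29}\right) = \frac{135}{29}$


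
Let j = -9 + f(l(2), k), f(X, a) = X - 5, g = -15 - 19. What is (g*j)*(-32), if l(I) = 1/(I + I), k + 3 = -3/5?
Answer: -14960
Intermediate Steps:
k = -18/5 (k = -3 - 3/5 = -3 - 3*⅕ = -3 - ⅗ = -18/5 ≈ -3.6000)
g = -34
l(I) = 1/(2*I)
f(X, a) = -5 + X
j = -55/4 (j = -9 + (-5 + (½)/2) = -9 + (-5 + (½)*(½)) = -9 + (-5 + ¼) = -9 - 19/4 = -55/4 ≈ -13.750)
(g*j)*(-32) = -34*(-55/4)*(-32) = (935/2)*(-32) = -14960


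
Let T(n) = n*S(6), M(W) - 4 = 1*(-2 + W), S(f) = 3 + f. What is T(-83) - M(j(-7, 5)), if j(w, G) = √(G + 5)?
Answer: -749 - √10 ≈ -752.16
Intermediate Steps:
j(w, G) = √(5 + G)
M(W) = 2 + W (M(W) = 4 + 1*(-2 + W) = 4 + (-2 + W) = 2 + W)
T(n) = 9*n (T(n) = n*(3 + 6) = n*9 = 9*n)
T(-83) - M(j(-7, 5)) = 9*(-83) - (2 + √(5 + 5)) = -747 - (2 + √10) = -747 + (-2 - √10) = -749 - √10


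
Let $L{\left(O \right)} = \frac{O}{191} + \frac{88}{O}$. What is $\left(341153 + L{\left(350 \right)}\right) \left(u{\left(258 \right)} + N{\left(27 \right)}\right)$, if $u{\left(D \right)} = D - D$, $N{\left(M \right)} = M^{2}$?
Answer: $\frac{8312866226991}{33425} \approx 2.487 \cdot 10^{8}$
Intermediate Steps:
$L{\left(O \right)} = \frac{88}{O} + \frac{O}{191}$ ($L{\left(O \right)} = O \frac{1}{191} + \frac{88}{O} = \frac{O}{191} + \frac{88}{O} = \frac{88}{O} + \frac{O}{191}$)
$u{\left(D \right)} = 0$
$\left(341153 + L{\left(350 \right)}\right) \left(u{\left(258 \right)} + N{\left(27 \right)}\right) = \left(341153 + \left(\frac{88}{350} + \frac{1}{191} \cdot 350\right)\right) \left(0 + 27^{2}\right) = \left(341153 + \left(88 \cdot \frac{1}{350} + \frac{350}{191}\right)\right) \left(0 + 729\right) = \left(341153 + \left(\frac{44}{175} + \frac{350}{191}\right)\right) 729 = \left(341153 + \frac{69654}{33425}\right) 729 = \frac{11403108679}{33425} \cdot 729 = \frac{8312866226991}{33425}$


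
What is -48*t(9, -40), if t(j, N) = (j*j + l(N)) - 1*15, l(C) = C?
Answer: -1248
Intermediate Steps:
t(j, N) = -15 + N + j² (t(j, N) = (j*j + N) - 1*15 = (j² + N) - 15 = (N + j²) - 15 = -15 + N + j²)
-48*t(9, -40) = -48*(-15 - 40 + 9²) = -48*(-15 - 40 + 81) = -48*26 = -1248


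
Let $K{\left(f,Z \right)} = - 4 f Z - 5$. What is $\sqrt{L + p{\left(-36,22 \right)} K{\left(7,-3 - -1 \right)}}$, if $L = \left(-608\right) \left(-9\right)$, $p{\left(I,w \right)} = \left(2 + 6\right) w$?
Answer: $4 \sqrt{903} \approx 120.2$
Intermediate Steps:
$K{\left(f,Z \right)} = -5 - 4 Z f$ ($K{\left(f,Z \right)} = - 4 Z f - 5 = -5 - 4 Z f$)
$p{\left(I,w \right)} = 8 w$
$L = 5472$
$\sqrt{L + p{\left(-36,22 \right)} K{\left(7,-3 - -1 \right)}} = \sqrt{5472 + 8 \cdot 22 \left(-5 - 4 \left(-3 - -1\right) 7\right)} = \sqrt{5472 + 176 \left(-5 - 4 \left(-3 + 1\right) 7\right)} = \sqrt{5472 + 176 \left(-5 - \left(-8\right) 7\right)} = \sqrt{5472 + 176 \left(-5 + 56\right)} = \sqrt{5472 + 176 \cdot 51} = \sqrt{5472 + 8976} = \sqrt{14448} = 4 \sqrt{903}$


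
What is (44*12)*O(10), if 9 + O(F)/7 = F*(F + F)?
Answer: 705936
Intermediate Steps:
O(F) = -63 + 14*F² (O(F) = -63 + 7*(F*(F + F)) = -63 + 7*(F*(2*F)) = -63 + 7*(2*F²) = -63 + 14*F²)
(44*12)*O(10) = (44*12)*(-63 + 14*10²) = 528*(-63 + 14*100) = 528*(-63 + 1400) = 528*1337 = 705936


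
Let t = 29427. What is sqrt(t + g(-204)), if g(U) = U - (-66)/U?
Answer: sqrt(33781414)/34 ≈ 170.95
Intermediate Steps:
g(U) = U + 66/U
sqrt(t + g(-204)) = sqrt(29427 + (-204 + 66/(-204))) = sqrt(29427 + (-204 + 66*(-1/204))) = sqrt(29427 + (-204 - 11/34)) = sqrt(29427 - 6947/34) = sqrt(993571/34) = sqrt(33781414)/34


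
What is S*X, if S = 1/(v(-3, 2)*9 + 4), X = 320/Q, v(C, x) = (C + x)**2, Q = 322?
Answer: 160/2093 ≈ 0.076445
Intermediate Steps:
X = 160/161 (X = 320/322 = 320*(1/322) = 160/161 ≈ 0.99379)
S = 1/13 (S = 1/((-3 + 2)**2*9 + 4) = 1/((-1)**2*9 + 4) = 1/(1*9 + 4) = 1/(9 + 4) = 1/13 ≈ 0.076923)
S*X = (1/13)*(160/161) = 160/2093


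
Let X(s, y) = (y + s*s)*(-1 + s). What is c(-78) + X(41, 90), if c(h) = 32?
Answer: 70872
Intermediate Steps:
X(s, y) = (-1 + s)*(y + s²) (X(s, y) = (y + s²)*(-1 + s) = (-1 + s)*(y + s²))
c(-78) + X(41, 90) = 32 + (41³ - 1*90 - 1*41² + 41*90) = 32 + (68921 - 90 - 1*1681 + 3690) = 32 + (68921 - 90 - 1681 + 3690) = 32 + 70840 = 70872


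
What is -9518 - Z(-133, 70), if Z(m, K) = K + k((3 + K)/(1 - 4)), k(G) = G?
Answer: -28691/3 ≈ -9563.7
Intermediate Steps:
Z(m, K) = -1 + 2*K/3 (Z(m, K) = K + (3 + K)/(1 - 4) = K + (3 + K)/(-3) = K + (3 + K)*(-⅓) = K + (-1 - K/3) = -1 + 2*K/3)
-9518 - Z(-133, 70) = -9518 - (-1 + (⅔)*70) = -9518 - (-1 + 140/3) = -9518 - 1*137/3 = -9518 - 137/3 = -28691/3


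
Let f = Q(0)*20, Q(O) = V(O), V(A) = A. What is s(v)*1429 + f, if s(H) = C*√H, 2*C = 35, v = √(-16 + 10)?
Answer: 50015*6^(¼)*√I/2 ≈ 27675.0 + 27675.0*I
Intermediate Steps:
Q(O) = O
v = I*√6 (v = √(-6) = I*√6 ≈ 2.4495*I)
C = 35/2 (C = (½)*35 = 35/2 ≈ 17.500)
s(H) = 35*√H/2
f = 0 (f = 0*20 = 0)
s(v)*1429 + f = (35*√(I*√6)/2)*1429 + 0 = (35*(6^(¼)*√I)/2)*1429 + 0 = (35*6^(¼)*√I/2)*1429 + 0 = 50015*6^(¼)*√I/2 + 0 = 50015*6^(¼)*√I/2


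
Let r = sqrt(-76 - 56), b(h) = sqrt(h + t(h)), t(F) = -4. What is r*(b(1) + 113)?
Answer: -6*sqrt(11) + 226*I*sqrt(33) ≈ -19.9 + 1298.3*I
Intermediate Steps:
b(h) = sqrt(-4 + h) (b(h) = sqrt(h - 4) = sqrt(-4 + h))
r = 2*I*sqrt(33) (r = sqrt(-132) = 2*I*sqrt(33) ≈ 11.489*I)
r*(b(1) + 113) = (2*I*sqrt(33))*(sqrt(-4 + 1) + 113) = (2*I*sqrt(33))*(sqrt(-3) + 113) = (2*I*sqrt(33))*(I*sqrt(3) + 113) = (2*I*sqrt(33))*(113 + I*sqrt(3)) = 2*I*sqrt(33)*(113 + I*sqrt(3))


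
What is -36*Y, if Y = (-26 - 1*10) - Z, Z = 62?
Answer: 3528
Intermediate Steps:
Y = -98 (Y = (-26 - 1*10) - 1*62 = (-26 - 10) - 62 = -36 - 62 = -98)
-36*Y = -36*(-98) = 3528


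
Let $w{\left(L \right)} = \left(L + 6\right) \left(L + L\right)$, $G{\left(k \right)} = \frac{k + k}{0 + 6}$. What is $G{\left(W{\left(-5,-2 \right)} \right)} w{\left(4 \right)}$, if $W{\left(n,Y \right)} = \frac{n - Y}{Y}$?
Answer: $40$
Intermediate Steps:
$W{\left(n,Y \right)} = \frac{n - Y}{Y}$
$G{\left(k \right)} = \frac{k}{3}$ ($G{\left(k \right)} = \frac{2 k}{6} = 2 k \frac{1}{6} = \frac{k}{3}$)
$w{\left(L \right)} = 2 L \left(6 + L\right)$ ($w{\left(L \right)} = \left(6 + L\right) 2 L = 2 L \left(6 + L\right)$)
$G{\left(W{\left(-5,-2 \right)} \right)} w{\left(4 \right)} = \frac{\frac{1}{-2} \left(-5 - -2\right)}{3} \cdot 2 \cdot 4 \left(6 + 4\right) = \frac{\left(- \frac{1}{2}\right) \left(-5 + 2\right)}{3} \cdot 2 \cdot 4 \cdot 10 = \frac{\left(- \frac{1}{2}\right) \left(-3\right)}{3} \cdot 80 = \frac{1}{3} \cdot \frac{3}{2} \cdot 80 = \frac{1}{2} \cdot 80 = 40$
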